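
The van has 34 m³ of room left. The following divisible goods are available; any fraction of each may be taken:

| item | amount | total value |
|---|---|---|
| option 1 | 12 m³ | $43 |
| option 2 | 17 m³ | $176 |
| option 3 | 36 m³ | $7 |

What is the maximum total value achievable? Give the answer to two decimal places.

219.97

Take in order of value per unit:
- option 2 (176/17 per unit): all 17 → value 176, running total 176.00
- option 1 (43/12 per unit): all 12 → value 43, running total 219.00
- option 3 (7/36 per unit): 5 of 36 → value 5×7/36 = 0.9722, running total 219.97
Total 219.97.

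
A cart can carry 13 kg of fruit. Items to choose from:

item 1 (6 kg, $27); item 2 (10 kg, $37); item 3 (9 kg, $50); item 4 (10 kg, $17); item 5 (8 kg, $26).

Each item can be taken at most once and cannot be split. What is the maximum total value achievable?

This is a 0/1 knapsack; check combinations near the capacity.
- item 3: weight 9, value 50
- item 2: weight 10, value 37
- item 1: weight 6, value 27
- item 5: weight 8, value 26
Best: $50.

$50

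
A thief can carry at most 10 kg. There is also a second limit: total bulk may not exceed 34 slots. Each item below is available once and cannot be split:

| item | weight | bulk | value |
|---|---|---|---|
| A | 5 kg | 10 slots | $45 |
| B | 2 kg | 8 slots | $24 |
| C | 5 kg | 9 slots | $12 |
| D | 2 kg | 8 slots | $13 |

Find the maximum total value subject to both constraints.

Feasible sets respecting both limits:
- A+B+D: weight 9, bulk 26, value 82
- A+B: weight 7, bulk 18, value 69
- A+D: weight 7, bulk 18, value 58
- A+C: weight 10, bulk 19, value 57
Best: $82.

$82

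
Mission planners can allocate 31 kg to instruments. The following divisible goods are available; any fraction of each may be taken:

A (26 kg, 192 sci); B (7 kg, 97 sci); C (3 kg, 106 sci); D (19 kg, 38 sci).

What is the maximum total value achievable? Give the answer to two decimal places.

358.08

Take in order of value per unit:
- C (106/3 per unit): all 3 → value 106, running total 106.00
- B (97/7 per unit): all 7 → value 97, running total 203.00
- A (192/26 per unit): 21 of 26 → value 21×192/26 = 155.0769, running total 358.08
Total 358.08.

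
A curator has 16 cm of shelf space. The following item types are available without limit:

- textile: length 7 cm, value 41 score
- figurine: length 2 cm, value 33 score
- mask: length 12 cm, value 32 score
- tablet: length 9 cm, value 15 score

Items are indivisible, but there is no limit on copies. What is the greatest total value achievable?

Best value-per-unit is figurine at 33/2, and filling with it alone uses length 8×2=16. No mix of the others beats 8×33 = 264.

264 score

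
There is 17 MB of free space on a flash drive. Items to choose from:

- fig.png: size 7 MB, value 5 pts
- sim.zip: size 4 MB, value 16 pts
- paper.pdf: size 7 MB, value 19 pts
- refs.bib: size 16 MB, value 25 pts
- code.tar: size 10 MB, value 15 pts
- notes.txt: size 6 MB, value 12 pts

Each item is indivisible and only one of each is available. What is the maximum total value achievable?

47 pts

This is a 0/1 knapsack; check combinations near the capacity.
- sim.zip+paper.pdf+notes.txt: size 4+7+6=17, value 16+19+12=47
- sim.zip+paper.pdf: size 4+7=11, value 16+19=35
- paper.pdf+code.tar: size 7+10=17, value 19+15=34
- fig.png+sim.zip+notes.txt: size 7+4+6=17, value 5+16+12=33
Best: 47 pts.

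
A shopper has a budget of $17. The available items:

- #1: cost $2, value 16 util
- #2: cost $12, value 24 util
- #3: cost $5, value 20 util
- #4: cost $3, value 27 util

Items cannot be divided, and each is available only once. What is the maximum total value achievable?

Check high-value combinations within $17:
- #1+#2+#4: cost 2+12+3=17, value 16+24+27=67
- #1+#3+#4: cost 2+5+3=10, value 16+20+27=63
- #2+#4: cost 12+3=15, value 24+27=51
Best: 67 util.

67 util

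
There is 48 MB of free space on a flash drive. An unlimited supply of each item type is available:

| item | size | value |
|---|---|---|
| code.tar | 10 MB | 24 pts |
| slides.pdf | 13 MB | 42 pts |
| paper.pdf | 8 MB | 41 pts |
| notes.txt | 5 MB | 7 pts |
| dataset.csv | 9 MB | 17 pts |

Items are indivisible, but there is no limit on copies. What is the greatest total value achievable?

246 pts

Best value-per-unit is paper.pdf at 41/8, and filling with it alone uses size 6×8=48. No mix of the others beats 6×41 = 246.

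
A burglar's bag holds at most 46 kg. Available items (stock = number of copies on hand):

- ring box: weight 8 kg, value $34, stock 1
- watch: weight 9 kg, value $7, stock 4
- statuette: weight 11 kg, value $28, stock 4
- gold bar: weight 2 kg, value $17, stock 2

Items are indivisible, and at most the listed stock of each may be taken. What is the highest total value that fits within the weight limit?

$152

Best selections within weight 46 and stock limits:
- 1×ring box + 3×statuette + 2×gold bar: weight 45, value 152
- 1×ring box + 3×statuette + 1×gold bar: weight 43, value 135
- 1×ring box + 1×watch + 2×statuette + 2×gold bar: weight 43, value 131
Best: $152.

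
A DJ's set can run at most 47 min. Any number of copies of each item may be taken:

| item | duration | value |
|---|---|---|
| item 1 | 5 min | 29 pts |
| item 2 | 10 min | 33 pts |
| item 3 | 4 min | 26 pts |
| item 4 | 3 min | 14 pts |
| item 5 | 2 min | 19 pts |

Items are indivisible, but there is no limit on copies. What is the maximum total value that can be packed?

Best value-per-unit is item 5 at 19/2, and filling with it alone uses duration 23×2=46. No mix of the others beats 23×19 = 437.

437 pts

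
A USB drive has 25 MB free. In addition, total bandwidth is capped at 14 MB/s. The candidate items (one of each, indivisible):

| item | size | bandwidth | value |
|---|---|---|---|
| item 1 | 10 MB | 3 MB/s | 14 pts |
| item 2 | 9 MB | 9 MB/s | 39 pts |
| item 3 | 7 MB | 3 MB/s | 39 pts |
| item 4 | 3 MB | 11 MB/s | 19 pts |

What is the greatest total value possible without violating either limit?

78 pts

Feasible sets respecting both limits:
- item 2+item 3: size 16, bandwidth 12, value 78
- item 3+item 4: size 10, bandwidth 14, value 58
- item 1+item 2: size 19, bandwidth 12, value 53
Best: 78 pts.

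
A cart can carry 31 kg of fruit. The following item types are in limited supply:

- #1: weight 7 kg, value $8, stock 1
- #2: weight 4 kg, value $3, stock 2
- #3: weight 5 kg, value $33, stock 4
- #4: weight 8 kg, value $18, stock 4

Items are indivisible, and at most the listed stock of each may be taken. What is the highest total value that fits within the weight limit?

$150

Top feasible selections:
- 4×#3 + 1×#4: weight 28, value 150
- 1×#1 + 1×#2 + 4×#3: weight 31, value 143
- 1×#1 + 4×#3: weight 27, value 140
- 2×#2 + 4×#3: weight 28, value 138
Best: $150.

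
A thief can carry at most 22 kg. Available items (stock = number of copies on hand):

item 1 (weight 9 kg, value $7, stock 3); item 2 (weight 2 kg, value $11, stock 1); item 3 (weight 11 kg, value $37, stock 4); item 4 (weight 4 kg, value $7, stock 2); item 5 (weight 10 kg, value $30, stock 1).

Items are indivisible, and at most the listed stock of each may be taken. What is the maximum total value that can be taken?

$74

Top feasible selections:
- 2×item 3: weight 22, value 74
- 1×item 3 + 1×item 5: weight 21, value 67
- 1×item 2 + 1×item 3 + 2×item 4: weight 21, value 62
Best: $74.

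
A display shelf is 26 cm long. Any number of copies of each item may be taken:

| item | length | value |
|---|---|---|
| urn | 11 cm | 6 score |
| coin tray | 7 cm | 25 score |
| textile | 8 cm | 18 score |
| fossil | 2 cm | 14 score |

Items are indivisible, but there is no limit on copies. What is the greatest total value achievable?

Best value-per-unit is fossil at 14/2, and filling with it alone uses length 13×2=26. No mix of the others beats 13×14 = 182.

182 score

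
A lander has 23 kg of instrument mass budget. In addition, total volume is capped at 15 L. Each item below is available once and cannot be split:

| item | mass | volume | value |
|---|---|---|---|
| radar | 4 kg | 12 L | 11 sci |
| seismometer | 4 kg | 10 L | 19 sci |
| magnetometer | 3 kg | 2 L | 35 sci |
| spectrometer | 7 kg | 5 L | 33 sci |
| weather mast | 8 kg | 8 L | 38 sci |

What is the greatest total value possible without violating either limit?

106 sci

Feasible sets respecting both limits:
- magnetometer+spectrometer+weather mast: mass 18, volume 15, value 106
- magnetometer+weather mast: mass 11, volume 10, value 73
- spectrometer+weather mast: mass 15, volume 13, value 71
- magnetometer+spectrometer: mass 10, volume 7, value 68
Best: 106 sci.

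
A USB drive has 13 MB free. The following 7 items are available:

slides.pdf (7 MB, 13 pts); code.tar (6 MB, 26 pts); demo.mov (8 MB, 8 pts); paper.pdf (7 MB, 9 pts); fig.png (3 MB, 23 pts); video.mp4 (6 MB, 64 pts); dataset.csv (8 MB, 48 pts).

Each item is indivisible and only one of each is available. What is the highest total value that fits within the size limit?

This is a 0/1 knapsack; check combinations near the capacity.
- code.tar+video.mp4: size 6+6=12, value 26+64=90
- fig.png+video.mp4: size 3+6=9, value 23+64=87
- slides.pdf+video.mp4: size 7+6=13, value 13+64=77
- paper.pdf+video.mp4: size 7+6=13, value 9+64=73
- fig.png+dataset.csv: size 3+8=11, value 23+48=71
Best: 90 pts.

90 pts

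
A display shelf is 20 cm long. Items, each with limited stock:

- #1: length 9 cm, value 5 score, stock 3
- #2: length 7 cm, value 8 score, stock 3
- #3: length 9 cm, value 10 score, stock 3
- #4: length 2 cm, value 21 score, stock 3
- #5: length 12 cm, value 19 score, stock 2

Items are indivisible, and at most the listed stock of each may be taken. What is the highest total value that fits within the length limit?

Top feasible selections:
- 3×#4 + 1×#5: length 18, value 82
- 2×#2 + 3×#4: length 20, value 79
Best: 82 score.

82 score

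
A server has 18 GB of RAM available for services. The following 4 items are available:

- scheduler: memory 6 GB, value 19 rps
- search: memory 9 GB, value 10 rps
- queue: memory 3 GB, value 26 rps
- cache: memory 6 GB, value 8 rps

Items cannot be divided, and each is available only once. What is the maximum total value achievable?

55 rps

Check high-value combinations within 18 GB:
- scheduler+search+queue: memory 6+9+3=18, value 19+10+26=55
- scheduler+queue+cache: memory 6+3+6=15, value 19+26+8=53
- scheduler+queue: memory 6+3=9, value 19+26=45
- search+queue+cache: memory 9+3+6=18, value 10+26+8=44
- search+queue: memory 9+3=12, value 10+26=36
Best: 55 rps.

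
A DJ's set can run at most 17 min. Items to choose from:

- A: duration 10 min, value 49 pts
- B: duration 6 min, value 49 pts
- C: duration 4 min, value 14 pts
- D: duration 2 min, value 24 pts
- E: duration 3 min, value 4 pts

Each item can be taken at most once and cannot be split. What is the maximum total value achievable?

98 pts

This is a 0/1 knapsack; check combinations near the capacity.
- A+B: duration 10+6=16, value 49+49=98
- B+C+D+E: duration 6+4+2+3=15, value 49+14+24+4=91
- B+C+D: duration 6+4+2=12, value 49+14+24=87
- A+C+D: duration 10+4+2=16, value 49+14+24=87
- B+D+E: duration 6+2+3=11, value 49+24+4=77
Best: 98 pts.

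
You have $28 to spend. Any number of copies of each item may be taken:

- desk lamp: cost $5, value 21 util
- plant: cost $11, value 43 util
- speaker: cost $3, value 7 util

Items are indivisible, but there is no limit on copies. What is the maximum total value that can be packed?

Best value-per-unit is desk lamp at 21/5; filling with it alone gives 5×21 = 105.
Optimal mix: 5×desk lamp + 1×speaker → cost 28, value 112.

112 util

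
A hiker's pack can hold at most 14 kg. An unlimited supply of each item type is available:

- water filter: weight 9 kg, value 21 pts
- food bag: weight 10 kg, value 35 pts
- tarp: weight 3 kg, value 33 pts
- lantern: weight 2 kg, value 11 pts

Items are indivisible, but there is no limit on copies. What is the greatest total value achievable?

Best value-per-unit is tarp at 33/3; filling with it alone gives 4×33 = 132.
Optimal mix: 4×tarp + 1×lantern → weight 14, value 143.

143 pts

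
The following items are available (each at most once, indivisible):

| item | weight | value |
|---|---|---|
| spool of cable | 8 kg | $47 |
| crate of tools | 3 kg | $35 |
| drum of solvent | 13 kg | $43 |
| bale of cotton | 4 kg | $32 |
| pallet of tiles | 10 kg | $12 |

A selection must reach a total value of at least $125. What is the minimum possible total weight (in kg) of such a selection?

24

Subsets with value ≥ 125, sorted by total weight:
- spool of cable+crate of tools+drum of solvent: weight 24, value 125
- spool of cable+crate of tools+bale of cotton+pallet of tiles: weight 25, value 126
- spool of cable+crate of tools+drum of solvent+bale of cotton: weight 28, value 157
Minimum weight: 24 kg.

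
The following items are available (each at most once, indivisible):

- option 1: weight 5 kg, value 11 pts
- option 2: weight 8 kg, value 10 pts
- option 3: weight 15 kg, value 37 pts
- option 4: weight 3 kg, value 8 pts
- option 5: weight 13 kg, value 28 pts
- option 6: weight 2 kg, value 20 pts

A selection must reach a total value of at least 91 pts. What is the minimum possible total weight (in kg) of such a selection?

33

Subsets with value ≥ 91, sorted by total weight:
- option 3+option 4+option 5+option 6: weight 33, value 93
- option 1+option 3+option 5+option 6: weight 35, value 96
- option 1+option 3+option 4+option 5+option 6: weight 38, value 104
Minimum weight: 33 kg.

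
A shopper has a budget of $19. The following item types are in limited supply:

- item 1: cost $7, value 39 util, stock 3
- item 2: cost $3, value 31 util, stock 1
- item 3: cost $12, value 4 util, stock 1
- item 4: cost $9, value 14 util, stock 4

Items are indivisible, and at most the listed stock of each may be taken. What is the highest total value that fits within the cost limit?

Top feasible selections:
- 2×item 1 + 1×item 2: cost 17, value 109
- 1×item 1 + 1×item 2 + 1×item 4: cost 19, value 84
- 2×item 1: cost 14, value 78
- 1×item 1 + 1×item 2: cost 10, value 70
Best: 109 util.

109 util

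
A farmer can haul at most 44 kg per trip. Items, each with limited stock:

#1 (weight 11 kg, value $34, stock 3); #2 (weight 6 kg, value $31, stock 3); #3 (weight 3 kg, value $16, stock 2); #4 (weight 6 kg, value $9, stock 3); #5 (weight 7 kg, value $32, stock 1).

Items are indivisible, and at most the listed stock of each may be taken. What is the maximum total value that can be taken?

$191

Top feasible selections:
- 1×#1 + 3×#2 + 2×#3 + 1×#5: weight 42, value 191
- 2×#1 + 2×#2 + 1×#3 + 1×#5: weight 44, value 178
- 2×#1 + 3×#2 + 1×#3: weight 43, value 177
- 1×#1 + 3×#2 + 1×#3 + 1×#5: weight 39, value 175
Best: $191.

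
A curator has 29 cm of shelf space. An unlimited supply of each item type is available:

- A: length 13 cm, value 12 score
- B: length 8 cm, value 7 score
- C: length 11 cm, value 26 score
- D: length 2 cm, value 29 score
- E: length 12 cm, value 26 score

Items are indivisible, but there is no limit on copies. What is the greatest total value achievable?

406 score

Best value-per-unit is D at 29/2, and filling with it alone uses length 14×2=28. No mix of the others beats 14×29 = 406.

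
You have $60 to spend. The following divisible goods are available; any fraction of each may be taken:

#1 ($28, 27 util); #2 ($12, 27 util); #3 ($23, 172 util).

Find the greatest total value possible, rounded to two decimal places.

223.11

Take in order of value per unit:
- #3 (172/23 per unit): all 23 → value 172, running total 172.00
- #2 (27/12 per unit): all 12 → value 27, running total 199.00
- #1 (27/28 per unit): 25 of 28 → value 25×27/28 = 24.1071, running total 223.11
Total 223.11.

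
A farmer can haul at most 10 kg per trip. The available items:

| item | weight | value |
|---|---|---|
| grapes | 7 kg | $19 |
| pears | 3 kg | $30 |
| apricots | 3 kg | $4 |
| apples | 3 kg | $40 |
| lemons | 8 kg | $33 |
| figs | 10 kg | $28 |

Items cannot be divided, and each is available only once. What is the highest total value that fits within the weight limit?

$74

This is a 0/1 knapsack; check combinations near the capacity.
- pears+apricots+apples: weight 3+3+3=9, value 30+4+40=74
- pears+apples: weight 3+3=6, value 30+40=70
- grapes+apples: weight 7+3=10, value 19+40=59
- grapes+pears: weight 7+3=10, value 19+30=49
Best: $74.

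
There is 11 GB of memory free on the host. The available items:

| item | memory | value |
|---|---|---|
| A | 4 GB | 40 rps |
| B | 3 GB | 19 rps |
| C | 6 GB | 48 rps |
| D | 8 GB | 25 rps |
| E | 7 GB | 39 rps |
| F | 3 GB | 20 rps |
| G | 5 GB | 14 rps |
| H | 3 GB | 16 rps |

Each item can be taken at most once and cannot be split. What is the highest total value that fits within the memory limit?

Check high-value combinations within 11 GB:
- A+C: memory 4+6=10, value 40+48=88
- A+B+F: memory 4+3+3=10, value 40+19+20=79
- A+E: memory 4+7=11, value 40+39=79
Best: 88 rps.

88 rps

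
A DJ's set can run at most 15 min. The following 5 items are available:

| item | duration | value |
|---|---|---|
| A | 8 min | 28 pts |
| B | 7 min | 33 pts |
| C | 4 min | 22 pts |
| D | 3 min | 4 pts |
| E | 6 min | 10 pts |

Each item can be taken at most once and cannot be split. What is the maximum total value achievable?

Check high-value combinations within 15 min:
- A+B: duration 8+7=15, value 28+33=61
- B+C+D: duration 7+4+3=14, value 33+22+4=59
- B+C: duration 7+4=11, value 33+22=55
Best: 61 pts.

61 pts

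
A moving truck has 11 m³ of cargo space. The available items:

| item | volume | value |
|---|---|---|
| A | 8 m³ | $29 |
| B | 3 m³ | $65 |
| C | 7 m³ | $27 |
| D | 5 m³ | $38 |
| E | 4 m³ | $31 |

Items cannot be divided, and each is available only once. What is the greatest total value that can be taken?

$103

Check high-value combinations within 11 m³:
- B+D: volume 3+5=8, value 65+38=103
- B+E: volume 3+4=7, value 65+31=96
- A+B: volume 8+3=11, value 29+65=94
Best: $103.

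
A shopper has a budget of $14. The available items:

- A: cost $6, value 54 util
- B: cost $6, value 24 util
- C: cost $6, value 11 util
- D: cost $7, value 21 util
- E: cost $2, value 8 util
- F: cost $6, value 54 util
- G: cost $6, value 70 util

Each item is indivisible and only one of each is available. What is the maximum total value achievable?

132 util

Check high-value combinations within $14:
- A+E+G: cost 6+2+6=14, value 54+8+70=132
- E+F+G: cost 2+6+6=14, value 8+54+70=132
- A+G: cost 6+6=12, value 54+70=124
Best: 132 util.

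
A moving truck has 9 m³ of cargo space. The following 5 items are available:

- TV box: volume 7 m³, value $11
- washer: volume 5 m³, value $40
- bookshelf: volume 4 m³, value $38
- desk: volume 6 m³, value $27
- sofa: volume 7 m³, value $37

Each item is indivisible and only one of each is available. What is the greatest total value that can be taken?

Check high-value combinations within 9 m³:
- washer+bookshelf: volume 5+4=9, value 40+38=78
- washer: volume 5, value 40
- bookshelf: volume 4, value 38
Best: $78.

$78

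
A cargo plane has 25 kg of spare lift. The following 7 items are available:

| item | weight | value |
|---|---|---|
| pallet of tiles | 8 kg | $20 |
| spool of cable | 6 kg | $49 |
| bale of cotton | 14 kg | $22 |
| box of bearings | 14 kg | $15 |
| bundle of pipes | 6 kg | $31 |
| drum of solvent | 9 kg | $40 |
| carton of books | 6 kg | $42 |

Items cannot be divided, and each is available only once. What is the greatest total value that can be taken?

Check high-value combinations within 25 kg:
- spool of cable+drum of solvent+carton of books: weight 6+9+6=21, value 49+40+42=131
- spool of cable+bundle of pipes+carton of books: weight 6+6+6=18, value 49+31+42=122
- spool of cable+bundle of pipes+drum of solvent: weight 6+6+9=21, value 49+31+40=120
- bundle of pipes+drum of solvent+carton of books: weight 6+9+6=21, value 31+40+42=113
Best: $131.

$131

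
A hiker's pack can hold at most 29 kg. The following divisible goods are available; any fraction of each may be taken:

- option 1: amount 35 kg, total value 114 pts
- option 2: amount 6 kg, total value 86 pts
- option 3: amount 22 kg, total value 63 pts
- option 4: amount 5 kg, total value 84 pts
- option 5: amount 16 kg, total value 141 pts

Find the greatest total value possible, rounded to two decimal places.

Take in order of value per unit:
- option 4 (84/5 per unit): all 5 → value 84, running total 84.00
- option 2 (86/6 per unit): all 6 → value 86, running total 170.00
- option 5 (141/16 per unit): all 16 → value 141, running total 311.00
- option 1 (114/35 per unit): 2 of 35 → value 2×114/35 = 6.5143, running total 317.51
Total 317.51.

317.51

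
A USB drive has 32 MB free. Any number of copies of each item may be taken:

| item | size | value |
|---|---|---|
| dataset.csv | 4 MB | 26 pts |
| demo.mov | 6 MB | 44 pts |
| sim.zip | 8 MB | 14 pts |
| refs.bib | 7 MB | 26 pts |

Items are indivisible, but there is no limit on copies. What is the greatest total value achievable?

Best value-per-unit is demo.mov at 44/6; filling with it alone gives 5×44 = 220.
Optimal mix: 2×dataset.csv + 4×demo.mov → size 32, value 228.

228 pts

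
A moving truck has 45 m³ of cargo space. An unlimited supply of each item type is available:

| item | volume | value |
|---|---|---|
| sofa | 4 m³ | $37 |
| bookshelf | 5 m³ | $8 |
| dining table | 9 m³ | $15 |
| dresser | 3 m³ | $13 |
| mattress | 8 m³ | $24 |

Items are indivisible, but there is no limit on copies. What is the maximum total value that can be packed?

$407

Best value-per-unit is sofa at 37/4, and filling with it alone uses volume 11×4=44. No mix of the others beats 11×37 = 407.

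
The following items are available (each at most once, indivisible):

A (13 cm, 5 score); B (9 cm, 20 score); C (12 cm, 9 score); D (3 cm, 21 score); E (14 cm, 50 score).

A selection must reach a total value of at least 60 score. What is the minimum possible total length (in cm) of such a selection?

17

Subsets with value ≥ 60, sorted by total length:
- D+E: length 17, value 71
- B+E: length 23, value 70
- B+D+E: length 26, value 91
- C+D+E: length 29, value 80
Minimum length: 17 cm.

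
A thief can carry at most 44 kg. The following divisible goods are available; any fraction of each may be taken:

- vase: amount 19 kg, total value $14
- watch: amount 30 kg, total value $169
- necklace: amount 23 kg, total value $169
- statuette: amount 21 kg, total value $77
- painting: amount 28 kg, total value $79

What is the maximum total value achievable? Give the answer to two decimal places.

Take in order of value per unit:
- necklace (169/23 per unit): all 23 → value 169, running total 169.00
- watch (169/30 per unit): 21 of 30 → value 21×169/30 = 118.3000, running total 287.30
Total 287.30.

287.30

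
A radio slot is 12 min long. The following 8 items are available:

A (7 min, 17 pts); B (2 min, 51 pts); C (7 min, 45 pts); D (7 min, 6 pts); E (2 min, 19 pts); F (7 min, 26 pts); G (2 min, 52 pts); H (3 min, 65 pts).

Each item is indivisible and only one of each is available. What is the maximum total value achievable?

Check high-value combinations within 12 min:
- B+E+G+H: duration 2+2+2+3=9, value 51+19+52+65=187
- B+G+H: duration 2+2+3=7, value 51+52+65=168
- C+G+H: duration 7+2+3=12, value 45+52+65=162
Best: 187 pts.

187 pts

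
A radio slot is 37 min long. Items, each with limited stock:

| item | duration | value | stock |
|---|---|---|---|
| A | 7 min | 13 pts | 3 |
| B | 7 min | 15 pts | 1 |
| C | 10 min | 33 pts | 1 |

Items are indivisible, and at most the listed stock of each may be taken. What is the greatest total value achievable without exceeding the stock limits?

Best selections within duration 37 and stock limits:
- 2×A + 1×B + 1×C: duration 31, value 74
- 3×A + 1×C: duration 31, value 72
- 1×A + 1×B + 1×C: duration 24, value 61
Best: 74 pts.

74 pts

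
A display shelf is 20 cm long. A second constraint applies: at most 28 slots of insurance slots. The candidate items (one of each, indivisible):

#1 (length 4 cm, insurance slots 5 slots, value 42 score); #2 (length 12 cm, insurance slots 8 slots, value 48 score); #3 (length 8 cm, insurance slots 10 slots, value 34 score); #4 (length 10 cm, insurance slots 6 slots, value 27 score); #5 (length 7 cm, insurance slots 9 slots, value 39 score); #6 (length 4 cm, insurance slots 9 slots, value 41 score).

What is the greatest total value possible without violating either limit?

Feasible sets respecting both limits:
- #1+#2+#6: length 20, insurance slots 22, value 131
- #1+#5+#6: length 15, insurance slots 23, value 122
- #1+#3+#6: length 16, insurance slots 24, value 117
- #1+#3+#5: length 19, insurance slots 24, value 115
Best: 131 score.

131 score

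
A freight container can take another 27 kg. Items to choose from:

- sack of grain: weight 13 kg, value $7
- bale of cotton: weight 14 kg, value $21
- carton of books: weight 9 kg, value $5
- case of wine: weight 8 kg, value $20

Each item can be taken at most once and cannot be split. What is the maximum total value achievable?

$41

This is a 0/1 knapsack; check combinations near the capacity.
- bale of cotton+case of wine: weight 14+8=22, value 21+20=41
- sack of grain+bale of cotton: weight 13+14=27, value 7+21=28
- sack of grain+case of wine: weight 13+8=21, value 7+20=27
- bale of cotton+carton of books: weight 14+9=23, value 21+5=26
- carton of books+case of wine: weight 9+8=17, value 5+20=25
Best: $41.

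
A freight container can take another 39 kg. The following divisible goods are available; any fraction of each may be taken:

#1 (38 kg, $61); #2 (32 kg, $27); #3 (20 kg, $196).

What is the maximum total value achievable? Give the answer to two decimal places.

226.50

Take in order of value per unit:
- #3 (196/20 per unit): all 20 → value 196, running total 196.00
- #1 (61/38 per unit): 19 of 38 → value 19×61/38 = 30.5000, running total 226.50
Total 226.50.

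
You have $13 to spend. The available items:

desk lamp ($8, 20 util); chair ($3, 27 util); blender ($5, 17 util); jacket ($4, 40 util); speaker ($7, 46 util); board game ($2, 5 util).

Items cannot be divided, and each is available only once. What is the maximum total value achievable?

Check high-value combinations within $13:
- jacket+speaker+board game: cost 4+7+2=13, value 40+46+5=91
- jacket+speaker: cost 4+7=11, value 40+46=86
- chair+blender+jacket: cost 3+5+4=12, value 27+17+40=84
- chair+speaker+board game: cost 3+7+2=12, value 27+46+5=78
- chair+speaker: cost 3+7=10, value 27+46=73
Best: 91 util.

91 util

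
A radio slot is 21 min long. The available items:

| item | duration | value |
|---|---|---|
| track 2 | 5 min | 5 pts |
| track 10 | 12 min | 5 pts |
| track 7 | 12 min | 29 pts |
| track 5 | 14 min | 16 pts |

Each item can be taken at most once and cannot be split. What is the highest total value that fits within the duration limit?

34 pts

Check high-value combinations within 21 min:
- track 2+track 7: duration 5+12=17, value 5+29=34
- track 7: duration 12, value 29
- track 2+track 5: duration 5+14=19, value 5+16=21
- track 5: duration 14, value 16
Best: 34 pts.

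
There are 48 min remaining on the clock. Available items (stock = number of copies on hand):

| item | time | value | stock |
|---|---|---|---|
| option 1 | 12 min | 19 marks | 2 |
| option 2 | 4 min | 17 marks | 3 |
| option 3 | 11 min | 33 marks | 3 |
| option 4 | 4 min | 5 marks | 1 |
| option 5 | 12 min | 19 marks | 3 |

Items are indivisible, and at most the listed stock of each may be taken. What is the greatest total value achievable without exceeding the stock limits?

Top feasible selections:
- 3×option 2 + 3×option 3: time 45, value 150
- 2×option 2 + 3×option 3 + 1×option 4: time 45, value 138
Best: 150 marks.

150 marks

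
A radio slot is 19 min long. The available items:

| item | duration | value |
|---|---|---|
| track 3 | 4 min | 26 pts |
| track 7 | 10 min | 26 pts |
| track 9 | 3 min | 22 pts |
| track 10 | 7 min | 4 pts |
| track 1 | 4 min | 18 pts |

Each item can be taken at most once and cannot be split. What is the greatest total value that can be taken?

74 pts

This is a 0/1 knapsack; check combinations near the capacity.
- track 3+track 7+track 9: duration 4+10+3=17, value 26+26+22=74
- track 3+track 7+track 1: duration 4+10+4=18, value 26+26+18=70
- track 3+track 9+track 10+track 1: duration 4+3+7+4=18, value 26+22+4+18=70
- track 3+track 9+track 1: duration 4+3+4=11, value 26+22+18=66
- track 7+track 9+track 1: duration 10+3+4=17, value 26+22+18=66
Best: 74 pts.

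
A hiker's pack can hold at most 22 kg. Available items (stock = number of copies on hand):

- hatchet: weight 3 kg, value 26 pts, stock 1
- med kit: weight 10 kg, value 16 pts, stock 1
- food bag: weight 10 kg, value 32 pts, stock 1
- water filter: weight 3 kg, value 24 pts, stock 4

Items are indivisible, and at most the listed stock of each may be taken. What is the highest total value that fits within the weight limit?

130 pts

Top feasible selections:
- 1×hatchet + 1×food bag + 3×water filter: weight 22, value 130
- 1×food bag + 4×water filter: weight 22, value 128
- 1×hatchet + 4×water filter: weight 15, value 122
Best: 130 pts.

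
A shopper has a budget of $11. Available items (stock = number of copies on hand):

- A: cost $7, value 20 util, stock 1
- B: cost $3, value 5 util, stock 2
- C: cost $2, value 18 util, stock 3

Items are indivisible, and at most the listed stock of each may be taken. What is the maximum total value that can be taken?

59 util

Top feasible selections:
- 1×B + 3×C: cost 9, value 59
- 1×A + 2×C: cost 11, value 56
- 3×C: cost 6, value 54
Best: 59 util.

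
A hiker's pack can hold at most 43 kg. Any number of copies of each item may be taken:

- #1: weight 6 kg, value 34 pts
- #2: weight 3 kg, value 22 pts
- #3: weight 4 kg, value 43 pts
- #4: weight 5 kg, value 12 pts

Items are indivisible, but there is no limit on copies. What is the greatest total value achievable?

Best value-per-unit is #3 at 43/4; filling with it alone gives 10×43 = 430.
Optimal mix: 1×#2 + 10×#3 → weight 43, value 452.

452 pts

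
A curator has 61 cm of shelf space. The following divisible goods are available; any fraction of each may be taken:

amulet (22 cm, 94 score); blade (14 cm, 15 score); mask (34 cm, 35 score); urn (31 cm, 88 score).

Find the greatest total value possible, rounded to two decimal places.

Take in order of value per unit:
- amulet (94/22 per unit): all 22 → value 94, running total 94.00
- urn (88/31 per unit): all 31 → value 88, running total 182.00
- blade (15/14 per unit): 8 of 14 → value 8×15/14 = 8.5714, running total 190.57
Total 190.57.

190.57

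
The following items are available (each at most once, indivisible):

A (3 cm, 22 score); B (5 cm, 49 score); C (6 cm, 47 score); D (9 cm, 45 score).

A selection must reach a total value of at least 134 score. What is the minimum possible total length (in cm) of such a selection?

Subsets with value ≥ 134, sorted by total length:
- B+C+D: length 20, value 141
- A+B+C+D: length 23, value 163
Minimum length: 20 cm.

20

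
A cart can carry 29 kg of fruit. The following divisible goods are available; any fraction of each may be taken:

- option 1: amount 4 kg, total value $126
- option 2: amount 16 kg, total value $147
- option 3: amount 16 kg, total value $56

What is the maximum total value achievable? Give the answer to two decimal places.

304.50

Take in order of value per unit:
- option 1 (126/4 per unit): all 4 → value 126, running total 126.00
- option 2 (147/16 per unit): all 16 → value 147, running total 273.00
- option 3 (56/16 per unit): 9 of 16 → value 9×56/16 = 31.5000, running total 304.50
Total 304.50.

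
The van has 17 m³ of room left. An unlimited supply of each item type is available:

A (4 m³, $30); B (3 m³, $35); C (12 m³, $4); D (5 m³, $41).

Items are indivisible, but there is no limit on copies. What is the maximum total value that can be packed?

$181

Best value-per-unit is B at 35/3; filling with it alone gives 5×35 = 175.
Optimal mix: 4×B + 1×D → volume 17, value 181.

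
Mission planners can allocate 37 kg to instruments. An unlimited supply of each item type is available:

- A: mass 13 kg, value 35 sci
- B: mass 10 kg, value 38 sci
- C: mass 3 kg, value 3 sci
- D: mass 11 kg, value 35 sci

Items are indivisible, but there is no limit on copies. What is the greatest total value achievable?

120 sci

Best value-per-unit is B at 38/10; filling with it alone gives 3×38 = 114.
Optimal mix: 3×B + 2×C → mass 36, value 120.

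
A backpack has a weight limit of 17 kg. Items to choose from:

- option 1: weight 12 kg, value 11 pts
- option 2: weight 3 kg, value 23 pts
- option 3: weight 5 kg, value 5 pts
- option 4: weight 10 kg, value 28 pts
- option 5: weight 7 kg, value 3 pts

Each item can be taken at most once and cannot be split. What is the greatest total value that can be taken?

Check high-value combinations within 17 kg:
- option 2+option 4: weight 3+10=13, value 23+28=51
- option 1+option 2: weight 12+3=15, value 11+23=34
- option 3+option 4: weight 5+10=15, value 5+28=33
- option 2+option 3+option 5: weight 3+5+7=15, value 23+5+3=31
Best: 51 pts.

51 pts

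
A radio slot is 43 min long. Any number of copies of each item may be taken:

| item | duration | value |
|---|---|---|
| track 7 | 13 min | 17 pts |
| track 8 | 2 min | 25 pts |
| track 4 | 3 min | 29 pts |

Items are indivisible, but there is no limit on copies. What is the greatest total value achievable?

Best value-per-unit is track 8 at 25/2; filling with it alone gives 21×25 = 525.
Optimal mix: 20×track 8 + 1×track 4 → duration 43, value 529.

529 pts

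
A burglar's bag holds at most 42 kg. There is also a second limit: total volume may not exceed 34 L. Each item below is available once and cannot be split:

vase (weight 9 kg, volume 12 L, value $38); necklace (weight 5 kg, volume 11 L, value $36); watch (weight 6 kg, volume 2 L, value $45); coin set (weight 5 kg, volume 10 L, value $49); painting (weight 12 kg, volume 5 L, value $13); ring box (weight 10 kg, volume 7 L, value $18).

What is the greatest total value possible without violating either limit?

$150

Feasible sets respecting both limits:
- vase+watch+coin set+ring box: weight 30, volume 31, value 150
- necklace+watch+coin set+ring box: weight 26, volume 30, value 148
- vase+watch+coin set+painting: weight 32, volume 29, value 145
Best: $150.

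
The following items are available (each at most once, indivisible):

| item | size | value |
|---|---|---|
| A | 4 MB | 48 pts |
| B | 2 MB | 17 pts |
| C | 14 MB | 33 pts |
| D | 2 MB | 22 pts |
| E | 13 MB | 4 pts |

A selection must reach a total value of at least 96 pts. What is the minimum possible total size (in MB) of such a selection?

Subsets with value ≥ 96, sorted by total size:
- A+C+D: size 20, value 103
- A+B+C: size 20, value 98
- A+B+C+D: size 22, value 120
- A+C+D+E: size 33, value 107
Minimum size: 20 MB.

20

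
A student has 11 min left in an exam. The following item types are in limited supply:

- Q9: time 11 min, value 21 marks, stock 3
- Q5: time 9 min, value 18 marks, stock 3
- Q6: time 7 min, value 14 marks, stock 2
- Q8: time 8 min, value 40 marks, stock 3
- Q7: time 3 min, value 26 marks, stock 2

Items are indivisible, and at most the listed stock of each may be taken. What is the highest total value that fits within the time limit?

66 marks

Top feasible selections:
- 1×Q8 + 1×Q7: time 11, value 66
- 2×Q7: time 6, value 52
- 1×Q8: time 8, value 40
- 1×Q6 + 1×Q7: time 10, value 40
Best: 66 marks.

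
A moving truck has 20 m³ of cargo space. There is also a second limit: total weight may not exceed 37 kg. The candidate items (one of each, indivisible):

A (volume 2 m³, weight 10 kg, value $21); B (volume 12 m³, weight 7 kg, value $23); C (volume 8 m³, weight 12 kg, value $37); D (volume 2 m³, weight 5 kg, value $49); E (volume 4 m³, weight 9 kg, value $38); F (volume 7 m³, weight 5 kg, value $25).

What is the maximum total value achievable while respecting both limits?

Feasible sets respecting both limits:
- A+C+D+E: volume 16, weight 36, value 145
- A+D+E+F: volume 15, weight 29, value 133
- A+C+D+F: volume 19, weight 32, value 132
Best: $145.

$145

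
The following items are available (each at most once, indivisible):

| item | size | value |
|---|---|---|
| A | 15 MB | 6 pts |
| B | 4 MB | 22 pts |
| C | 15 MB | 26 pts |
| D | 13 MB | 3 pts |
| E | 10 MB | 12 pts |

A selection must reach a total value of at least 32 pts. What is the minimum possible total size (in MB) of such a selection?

Subsets with value ≥ 32, sorted by total size:
- B+E: size 14, value 34
- B+C: size 19, value 48
- C+E: size 25, value 38
Minimum size: 14 MB.

14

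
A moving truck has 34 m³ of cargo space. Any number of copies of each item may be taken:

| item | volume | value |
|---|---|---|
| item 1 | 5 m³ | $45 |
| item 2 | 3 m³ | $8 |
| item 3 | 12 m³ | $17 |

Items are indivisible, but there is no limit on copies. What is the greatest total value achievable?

Best value-per-unit is item 1 at 45/5; filling with it alone gives 6×45 = 270.
Optimal mix: 6×item 1 + 1×item 2 → volume 33, value 278.

$278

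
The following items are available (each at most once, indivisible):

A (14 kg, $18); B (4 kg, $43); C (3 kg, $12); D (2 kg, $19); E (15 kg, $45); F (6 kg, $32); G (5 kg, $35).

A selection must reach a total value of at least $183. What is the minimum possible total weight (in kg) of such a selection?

35

Subsets with value ≥ 183, sorted by total weight:
- B+C+D+E+F+G: weight 35, value 186
- A+B+D+E+F+G: weight 46, value 192
Minimum weight: 35 kg.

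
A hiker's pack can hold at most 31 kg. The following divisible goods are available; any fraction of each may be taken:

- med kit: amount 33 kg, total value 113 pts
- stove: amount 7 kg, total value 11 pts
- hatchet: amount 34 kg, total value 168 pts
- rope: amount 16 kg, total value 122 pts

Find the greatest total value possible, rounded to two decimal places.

196.12

Take in order of value per unit:
- rope (122/16 per unit): all 16 → value 122, running total 122.00
- hatchet (168/34 per unit): 15 of 34 → value 15×168/34 = 74.1176, running total 196.12
Total 196.12.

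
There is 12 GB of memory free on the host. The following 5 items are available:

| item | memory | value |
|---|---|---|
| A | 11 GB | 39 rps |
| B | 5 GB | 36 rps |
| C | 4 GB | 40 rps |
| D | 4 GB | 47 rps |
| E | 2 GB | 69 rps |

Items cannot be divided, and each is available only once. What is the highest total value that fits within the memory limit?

Check high-value combinations within 12 GB:
- C+D+E: memory 4+4+2=10, value 40+47+69=156
- B+D+E: memory 5+4+2=11, value 36+47+69=152
- B+C+E: memory 5+4+2=11, value 36+40+69=145
- D+E: memory 4+2=6, value 47+69=116
Best: 156 rps.

156 rps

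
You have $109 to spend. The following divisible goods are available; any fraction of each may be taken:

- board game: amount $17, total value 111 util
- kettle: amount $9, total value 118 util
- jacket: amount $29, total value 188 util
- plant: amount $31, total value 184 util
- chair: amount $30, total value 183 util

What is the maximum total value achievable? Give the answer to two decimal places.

742.45

Take in order of value per unit:
- kettle (118/9 per unit): all 9 → value 118, running total 118.00
- board game (111/17 per unit): all 17 → value 111, running total 229.00
- jacket (188/29 per unit): all 29 → value 188, running total 417.00
- chair (183/30 per unit): all 30 → value 183, running total 600.00
- plant (184/31 per unit): 24 of 31 → value 24×184/31 = 142.4516, running total 742.45
Total 742.45.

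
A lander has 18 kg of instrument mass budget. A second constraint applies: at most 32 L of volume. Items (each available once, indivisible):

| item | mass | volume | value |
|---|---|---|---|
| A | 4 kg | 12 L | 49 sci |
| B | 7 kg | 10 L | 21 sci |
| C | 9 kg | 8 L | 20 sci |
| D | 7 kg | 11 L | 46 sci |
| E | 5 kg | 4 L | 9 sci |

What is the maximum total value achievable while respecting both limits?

104 sci

Feasible sets respecting both limits:
- A+D+E: mass 16, volume 27, value 104
- A+D: mass 11, volume 23, value 95
- A+B+E: mass 16, volume 26, value 79
Best: 104 sci.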